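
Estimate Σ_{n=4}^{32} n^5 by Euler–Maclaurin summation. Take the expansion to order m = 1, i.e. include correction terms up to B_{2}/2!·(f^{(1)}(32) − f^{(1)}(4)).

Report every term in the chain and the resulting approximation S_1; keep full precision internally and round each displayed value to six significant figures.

S_1 ≈ 1.96171e+08

∫_4^32 x^5 dx evaluates to 1.78956e+08.
Endpoint term: (f(4) + f(32))/2 = (1024.00 + 3.35544e+07)/2 = 1.67777e+07.
Integral + boundary = 1.95734e+08.
Order-1 term: 1/12 · (5.24288e+06 − 1280.00) = 436800.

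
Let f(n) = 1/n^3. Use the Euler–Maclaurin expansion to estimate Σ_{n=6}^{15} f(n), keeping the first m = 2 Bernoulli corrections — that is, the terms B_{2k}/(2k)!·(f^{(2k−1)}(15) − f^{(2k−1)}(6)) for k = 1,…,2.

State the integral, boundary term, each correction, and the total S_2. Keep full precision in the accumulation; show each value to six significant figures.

Integral: ∫_6^15 1/x^3 dx = 0.0116667.
Endpoint term: (f(6) + f(15))/2 = (0.00462963 + 0.000296296)/2 = 0.00246296.
So far: 0.0141296.
Order-1 term: 1/12 · (-5.92593e-05 − (-0.00231481)) = 0.000187963.
Running total after k=1: 0.0143176.
Order-2 term: −1/720 · (-5.26749e-06 − (-0.00128601)) = -1.77881e-06.

S_2 ≈ 0.0143158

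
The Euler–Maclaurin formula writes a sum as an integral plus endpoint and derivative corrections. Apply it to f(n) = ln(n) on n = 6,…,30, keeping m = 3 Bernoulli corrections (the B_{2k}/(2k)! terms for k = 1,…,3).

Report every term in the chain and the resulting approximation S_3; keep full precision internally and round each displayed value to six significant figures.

S_3 ≈ 69.8707

∫_6^30 ln(x) dx evaluates to 67.2854.
Endpoint term: (f(6) + f(30))/2 = (1.79176 + 3.40120)/2 = 2.59648.
Running total after boundary: 69.8818.
Order-1 term: 1/12 · (0.0333333 − 0.166667) = -0.0111111.
Partial sum through k=1: 69.8707.
Order-2 term: −1/720 · (7.40741e-05 − 0.00925926) = 1.27572e-05.
Partial sum through k=2: 69.8707.
Order-3 term: 1/30240 · (9.87654e-07 − 0.00308642) = -1.02031e-07.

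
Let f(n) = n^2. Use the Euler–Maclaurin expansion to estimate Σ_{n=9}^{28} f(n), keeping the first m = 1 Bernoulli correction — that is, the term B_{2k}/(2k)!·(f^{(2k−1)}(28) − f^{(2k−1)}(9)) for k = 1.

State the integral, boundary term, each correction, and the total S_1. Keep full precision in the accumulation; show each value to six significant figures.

S_1 ≈ 7510.00

∫_9^28 x^2 dx evaluates to 7074.33.
Boundary: ½(f(9) + f(28)) = ½(81.0000 + 784.000) = 432.500.
Running total after boundary: 7506.83.
Correction k=1: B_{2}/2! · (f^{(1)}(28) − f^{(1)}(9)) = 1/12 · (56.0000 − 18.0000) = 3.16667.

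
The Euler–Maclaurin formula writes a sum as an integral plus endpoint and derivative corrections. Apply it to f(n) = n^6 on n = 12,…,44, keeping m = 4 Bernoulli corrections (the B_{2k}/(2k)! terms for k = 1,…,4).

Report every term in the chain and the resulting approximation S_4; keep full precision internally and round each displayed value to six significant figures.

S_4 ≈ 4.93180e+10

∫_12^44 x^6 dx evaluates to 4.56060e+10.
Boundary: ½(f(12) + f(44)) = ½(2.98598e+06 + 7.25631e+09) = 3.62965e+09.
Integral + boundary = 4.92356e+10.
k=1: B_{2}/(2)! × [f^{(1)}(44) − f^{(1)}(12)] = 1/12 × (9.89497e+08 − 1.49299e+06) = 8.23337e+07.
Running total after k=1: 4.93180e+10.
k=2: B_{4}/(4)! × [f^{(3)}(44) − f^{(3)}(12)] = −1/720 × (1.02221e+07 − 207360) = -13909.3.
Running total after k=2: 4.93180e+10.
k=3: B_{6}/(6)! × [f^{(5)}(44) − f^{(5)}(12)] = 1/30240 × (31680.0 − 8640.00) = 0.761905.
Running total after k=3: 4.93180e+10.
k=4: B_{8}/(8)! × [f^{(7)}(44) − f^{(7)}(12)] = −1/1209600 × (0.00000 − 0.00000) = 0.00000.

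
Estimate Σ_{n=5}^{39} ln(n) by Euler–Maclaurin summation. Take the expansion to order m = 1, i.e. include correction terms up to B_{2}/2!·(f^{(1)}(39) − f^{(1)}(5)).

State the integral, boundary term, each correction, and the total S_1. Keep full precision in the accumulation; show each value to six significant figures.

S_1 ≈ 103.454

Integral: ∫_5^39 ln(x) dx = 100.832.
½[f(5) + f(39)] = ½[1.60944 + 3.66356] = 2.63650.
Integral + boundary = 103.468.
k=1: B_{2}/(2)! × [f^{(1)}(39) − f^{(1)}(5)] = 1/12 × (0.0256410 − 0.200000) = -0.0145299.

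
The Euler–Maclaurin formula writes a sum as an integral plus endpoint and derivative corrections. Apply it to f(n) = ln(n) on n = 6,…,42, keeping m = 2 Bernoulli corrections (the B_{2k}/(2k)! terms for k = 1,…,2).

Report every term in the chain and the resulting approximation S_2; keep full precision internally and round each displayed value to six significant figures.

S_2 ≈ 112.984

∫_6^42 ln(x) dx evaluates to 110.232.
½[f(6) + f(42)] = ½[1.79176 + 3.73767] = 2.76471.
Integral + boundary = 112.996.
Correction k=1: B_{2}/2! · (f^{(1)}(42) − f^{(1)}(6)) = 1/12 · (0.0238095 − 0.166667) = -0.0119048.
Partial sum through k=1: 112.984.
Correction k=2: B_{4}/4! · (f^{(3)}(42) − f^{(3)}(6)) = −1/720 · (2.69949e-05 − 0.00925926) = 1.28226e-05.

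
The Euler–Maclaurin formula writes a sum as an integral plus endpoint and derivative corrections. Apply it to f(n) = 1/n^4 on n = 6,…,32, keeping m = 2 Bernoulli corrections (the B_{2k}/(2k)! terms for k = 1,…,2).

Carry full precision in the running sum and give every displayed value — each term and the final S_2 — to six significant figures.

S_2 ≈ 0.00196158

Integral: ∫_6^32 1/x^4 dx = 0.00153304.
Boundary: ½(f(6) + f(32)) = ½(0.000771605 + 9.53674e-07) = 0.000386279.
So far: 0.00191932.
Order-1 term: 1/12 · (-1.19209e-07 − (-0.000514403)) = 4.28570e-05.
Running total after k=1: 0.00196217.
Order-2 term: −1/720 · (-3.49246e-09 − (-0.000428669)) = -5.95369e-07.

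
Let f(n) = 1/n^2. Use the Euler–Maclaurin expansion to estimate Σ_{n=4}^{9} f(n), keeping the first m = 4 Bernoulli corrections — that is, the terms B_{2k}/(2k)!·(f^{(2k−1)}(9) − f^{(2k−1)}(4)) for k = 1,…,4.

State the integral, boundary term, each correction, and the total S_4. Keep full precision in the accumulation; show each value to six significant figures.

S_4 ≈ 0.178657

∫_4^9 1/x^2 dx evaluates to 0.138889.
Boundary: ½(f(4) + f(9)) = ½(0.0625000 + 0.0123457) = 0.0374228.
Running total after boundary: 0.176312.
k=1: B_{2}/(2)! × [f^{(1)}(9) − f^{(1)}(4)] = 1/12 × (-0.00274348 − (-0.0312500)) = 0.00237554.
Partial sum through k=1: 0.178687.
k=2: B_{4}/(4)! × [f^{(3)}(9) − f^{(3)}(4)] = −1/720 × (-0.000406442 − (-0.0234375)) = -3.19876e-05.
Partial sum through k=2: 0.178655.
k=3: B_{6}/(6)! × [f^{(5)}(9) − f^{(5)}(4)] = 1/30240 × (-0.000150534 − (-0.0439453)) = 1.44824e-06.
Partial sum through k=3: 0.178657.
k=4: B_{8}/(8)! × [f^{(7)}(9) − f^{(7)}(4)] = −1/1209600 × (-0.000104073 − (-0.153809)) = -1.27071e-07.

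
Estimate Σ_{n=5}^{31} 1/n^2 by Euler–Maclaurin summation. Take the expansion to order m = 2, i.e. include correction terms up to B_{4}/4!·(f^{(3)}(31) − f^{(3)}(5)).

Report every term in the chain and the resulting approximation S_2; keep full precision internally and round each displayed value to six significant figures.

The integral term ∫_5^31 1/x^2 dx = 0.167742.
Boundary: ½(f(5) + f(31)) = ½(0.0400000 + 0.00104058) = 0.0205203.
So far: 0.188262.
k=1: B_{2}/(2)! × [f^{(1)}(31) − f^{(1)}(5)] = 1/12 × (-6.71344e-05 − (-0.0160000)) = 0.00132774.
After k=1: 0.189590.
k=2: B_{4}/(4)! × [f^{(3)}(31) − f^{(3)}(5)] = −1/720 × (-8.38306e-07 − (-0.00768000)) = -1.06655e-05.

S_2 ≈ 0.189579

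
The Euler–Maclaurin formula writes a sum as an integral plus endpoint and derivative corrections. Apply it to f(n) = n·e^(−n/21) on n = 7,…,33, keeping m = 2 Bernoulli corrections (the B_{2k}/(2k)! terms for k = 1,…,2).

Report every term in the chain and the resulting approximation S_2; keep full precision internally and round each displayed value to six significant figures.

S_2 ≈ 191.620

The integral term ∫_7^33 x·e^(−x/21) dx = 185.734.
½[f(7) + f(33)] = ½[5.01572 + 6.85569] = 5.93570.
Integral + boundary = 191.670.
Correction k=1: B_{2}/2! · (f^{(1)}(33) − f^{(1)}(7)) = 1/12 · (-0.118713 − 0.477688) = -0.0497001.
Running total after k=1: 191.620.
Correction k=2: B_{4}/4! · (f^{(3)}(33) − f^{(3)}(7)) = −1/720 · (0.000672978 − 0.00433277) = 5.08304e-06.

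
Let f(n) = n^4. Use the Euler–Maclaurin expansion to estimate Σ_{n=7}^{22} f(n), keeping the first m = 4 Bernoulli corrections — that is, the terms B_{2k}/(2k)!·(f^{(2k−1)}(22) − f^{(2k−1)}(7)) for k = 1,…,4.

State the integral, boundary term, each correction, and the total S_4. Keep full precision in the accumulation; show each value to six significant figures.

The integral term ∫_7^22 x^4 dx = 1.02736e+06.
Endpoint term: (f(7) + f(22))/2 = (2401.00 + 234256)/2 = 118328.
Running total after boundary: 1.14569e+06.
Order-1 term: 1/12 · (42592.0 − 1372.00) = 3435.00.
Partial sum through k=1: 1.14913e+06.
Order-2 term: −1/720 · (528.000 − 168.000) = -0.500000.
Partial sum through k=2: 1.14913e+06.
Order-3 term: 1/30240 · (0.00000 − 0.00000) = 0.00000.
Partial sum through k=3: 1.14913e+06.
Order-4 term: −1/1209600 · (0.00000 − 0.00000) = 0.00000.

S_4 ≈ 1.14913e+06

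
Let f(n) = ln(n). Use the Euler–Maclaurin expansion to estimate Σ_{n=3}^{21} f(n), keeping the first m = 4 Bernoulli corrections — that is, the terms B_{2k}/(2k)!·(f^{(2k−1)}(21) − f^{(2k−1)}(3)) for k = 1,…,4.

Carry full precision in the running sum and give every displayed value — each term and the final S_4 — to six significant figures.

The integral term ∫_3^21 ln(x) dx = 42.6391.
Endpoint term: (f(3) + f(21))/2 = (1.09861 + 3.04452)/2 = 2.07157.
Running total after boundary: 44.7107.
k=1: B_{2}/(2)! × [f^{(1)}(21) − f^{(1)}(3)] = 1/12 × (0.0476190 − 0.333333) = -0.0238095.
Running total after k=1: 44.6869.
k=2: B_{4}/(4)! × [f^{(3)}(21) − f^{(3)}(3)] = −1/720 × (0.000215959 − 0.0740741) = 0.000102581.
Running total after k=2: 44.6870.
k=3: B_{6}/(6)! × [f^{(5)}(21) − f^{(5)}(3)] = 1/30240 × (5.87645e-06 − 0.0987654) = -3.26586e-06.
Running total after k=3: 44.6870.
k=4: B_{8}/(8)! × [f^{(7)}(21) − f^{(7)}(3)] = −1/1209600 × (3.99758e-07 − 0.329218) = 2.72171e-07.

S_4 ≈ 44.6870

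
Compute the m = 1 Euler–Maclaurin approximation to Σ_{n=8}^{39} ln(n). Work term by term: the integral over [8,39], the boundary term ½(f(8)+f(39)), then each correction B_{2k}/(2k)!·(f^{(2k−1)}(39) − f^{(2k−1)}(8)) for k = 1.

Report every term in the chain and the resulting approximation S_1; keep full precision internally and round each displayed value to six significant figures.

The integral term ∫_8^39 ln(x) dx = 95.2434.
½[f(8) + f(39)] = ½[2.07944 + 3.66356] = 2.87150.
So far: 98.1149.
k=1: B_{2}/(2)! × [f^{(1)}(39) − f^{(1)}(8)] = 1/12 × (0.0256410 − 0.125000) = -0.00827991.

S_1 ≈ 98.1066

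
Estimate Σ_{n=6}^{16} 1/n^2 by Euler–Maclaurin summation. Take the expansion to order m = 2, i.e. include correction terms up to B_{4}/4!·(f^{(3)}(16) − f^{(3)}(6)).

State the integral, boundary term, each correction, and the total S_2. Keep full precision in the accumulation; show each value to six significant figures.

S_2 ≈ 0.120735

The integral term ∫_6^16 1/x^2 dx = 0.104167.
Boundary: ½(f(6) + f(16)) = ½(0.0277778 + 0.00390625) = 0.0158420.
Integral + boundary = 0.120009.
k=1: B_{2}/(2)! × [f^{(1)}(16) − f^{(1)}(6)] = 1/12 × (-0.000488281 − (-0.00925926)) = 0.000730915.
After k=1: 0.120740.
k=2: B_{4}/(4)! × [f^{(3)}(16) − f^{(3)}(6)] = −1/720 × (-2.28882e-05 − (-0.00308642)) = -4.25490e-06.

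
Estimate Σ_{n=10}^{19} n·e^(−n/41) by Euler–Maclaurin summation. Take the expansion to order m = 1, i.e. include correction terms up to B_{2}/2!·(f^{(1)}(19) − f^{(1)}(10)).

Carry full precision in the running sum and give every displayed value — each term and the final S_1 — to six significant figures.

Integral: ∫_10^19 x·e^(−x/41) dx = 90.7685.
Boundary: ½(f(10) + f(19)) = ½(7.83564 + 11.9535) = 9.89457.
Running total after boundary: 100.663.
k=1: B_{2}/(2)! × [f^{(1)}(19) − f^{(1)}(10)] = 1/12 × (0.337583 − 0.592451) = -0.0212390.

S_1 ≈ 100.642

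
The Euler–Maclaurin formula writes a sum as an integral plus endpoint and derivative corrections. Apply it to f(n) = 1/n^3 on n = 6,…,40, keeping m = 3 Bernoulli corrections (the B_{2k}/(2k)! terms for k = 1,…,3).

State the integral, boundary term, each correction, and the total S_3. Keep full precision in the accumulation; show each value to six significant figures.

S_3 ≈ 0.0160901

Integral: ∫_6^40 1/x^3 dx = 0.0135764.
Boundary: ½(f(6) + f(40)) = ½(0.00462963 + 1.56250e-05) = 0.00232263.
So far: 0.0158990.
k=1: B_{2}/(2)! × [f^{(1)}(40) − f^{(1)}(6)] = 1/12 × (-1.17187e-06 − (-0.00231481)) = 0.000192804.
Running total after k=1: 0.0160918.
k=2: B_{4}/(4)! × [f^{(3)}(40) − f^{(3)}(6)] = −1/720 × (-1.46484e-08 − (-0.00128601)) = -1.78610e-06.
Running total after k=2: 0.0160900.
k=3: B_{6}/(6)! × [f^{(5)}(40) − f^{(5)}(6)] = 1/30240 × (-3.84521e-10 − (-0.00150034)) = 4.96145e-08.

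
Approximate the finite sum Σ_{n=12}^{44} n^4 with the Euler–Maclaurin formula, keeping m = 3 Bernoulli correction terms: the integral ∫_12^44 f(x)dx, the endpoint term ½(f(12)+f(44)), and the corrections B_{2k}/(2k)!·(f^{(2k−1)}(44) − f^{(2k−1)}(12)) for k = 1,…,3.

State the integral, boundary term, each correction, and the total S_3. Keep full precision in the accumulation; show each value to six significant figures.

The integral term ∫_12^44 x^4 dx = 3.29335e+07.
Endpoint term: (f(12) + f(44))/2 = (20736.0 + 3.74810e+06)/2 = 1.88442e+06.
Running total after boundary: 3.48179e+07.
Correction k=1: B_{2}/2! · (f^{(1)}(44) − f^{(1)}(12)) = 1/12 · (340736 − 6912.00) = 27818.7.
After k=1: 3.48457e+07.
Correction k=2: B_{4}/4! · (f^{(3)}(44) − f^{(3)}(12)) = −1/720 · (1056.00 − 288.000) = -1.06667.
After k=2: 3.48457e+07.
Correction k=3: B_{6}/6! · (f^{(5)}(44) − f^{(5)}(12)) = 1/30240 · (0.00000 − 0.00000) = 0.00000.

S_3 ≈ 3.48457e+07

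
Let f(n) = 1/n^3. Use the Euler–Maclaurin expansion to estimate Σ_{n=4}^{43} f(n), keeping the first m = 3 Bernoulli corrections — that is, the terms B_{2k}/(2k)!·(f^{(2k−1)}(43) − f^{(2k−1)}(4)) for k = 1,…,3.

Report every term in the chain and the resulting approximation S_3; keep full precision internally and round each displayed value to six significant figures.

S_3 ≈ 0.0397558

Integral: ∫_4^43 1/x^3 dx = 0.0309796.
Endpoint term: (f(4) + f(43))/2 = (0.0156250 + 1.25775e-05)/2 = 0.00781879.
Integral + boundary = 0.0387984.
Order-1 term: 1/12 · (-8.77501e-07 − (-0.0117188)) = 0.000976489.
After k=1: 0.0397749.
Order-2 term: −1/720 · (-9.49162e-09 − (-0.0146484)) = -2.03450e-05.
After k=2: 0.0397545.
Order-3 term: 1/30240 · (-2.15602e-10 − (-0.0384521)) = 1.27157e-06.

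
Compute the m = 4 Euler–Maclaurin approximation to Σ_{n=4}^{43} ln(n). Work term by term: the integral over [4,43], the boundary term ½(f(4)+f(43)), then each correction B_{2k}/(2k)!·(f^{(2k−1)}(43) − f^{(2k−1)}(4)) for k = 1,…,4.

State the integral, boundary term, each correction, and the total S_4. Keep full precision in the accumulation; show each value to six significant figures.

S_4 ≈ 119.741

Integral: ∫_4^43 ln(x) dx = 117.186.
Boundary: ½(f(4) + f(43)) = ½(1.38629 + 3.76120) = 2.57375.
Integral + boundary = 119.760.
k=1: B_{2}/(2)! × [f^{(1)}(43) − f^{(1)}(4)] = 1/12 × (0.0232558 − 0.250000) = -0.0188953.
After k=1: 119.741.
k=2: B_{4}/(4)! × [f^{(3)}(43) − f^{(3)}(4)] = −1/720 × (2.51550e-05 − 0.0312500) = 4.33678e-05.
After k=2: 119.741.
k=3: B_{6}/(6)! × [f^{(5)}(43) − f^{(5)}(4)] = 1/30240 × (1.63256e-07 − 0.0234375) = -7.75044e-07.
After k=3: 119.741.
k=4: B_{8}/(8)! × [f^{(7)}(43) − f^{(7)}(4)] = −1/1209600 × (2.64883e-09 − 0.0439453) = 3.63304e-08.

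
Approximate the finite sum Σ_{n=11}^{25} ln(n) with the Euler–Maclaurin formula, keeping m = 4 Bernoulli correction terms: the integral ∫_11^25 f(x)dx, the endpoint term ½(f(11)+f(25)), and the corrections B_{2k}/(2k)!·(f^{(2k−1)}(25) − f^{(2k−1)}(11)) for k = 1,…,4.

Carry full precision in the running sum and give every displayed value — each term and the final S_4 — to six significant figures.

S_4 ≈ 42.8992

∫_11^25 ln(x) dx evaluates to 40.0950.
½[f(11) + f(25)] = ½[2.39790 + 3.21888] = 2.80839.
Integral + boundary = 42.9034.
Order-1 term: 1/12 · (0.0400000 − 0.0909091) = -0.00424242.
After k=1: 42.8992.
Order-2 term: −1/720 · (0.000128000 − 0.00150263) = 1.90921e-06.
After k=2: 42.8992.
Order-3 term: 1/30240 · (2.45760e-06 − 0.000149021) = -4.84668e-09.
After k=3: 42.8992.
Order-4 term: −1/1209600 · (1.17965e-07 − 3.69474e-05) = 3.04476e-11.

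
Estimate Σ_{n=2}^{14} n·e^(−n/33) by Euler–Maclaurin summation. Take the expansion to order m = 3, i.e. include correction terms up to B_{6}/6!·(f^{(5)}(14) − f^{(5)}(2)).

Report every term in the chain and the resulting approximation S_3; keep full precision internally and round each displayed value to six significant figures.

S_3 ≈ 77.7924

The integral term ∫_2^14 x·e^(−x/33) dx = 72.3136.
Endpoint term: (f(2) + f(14))/2 = (1.88239 + 9.15971)/2 = 5.52105.
Integral + boundary = 77.8346.
Order-1 term: 1/12 · (0.376698 − 0.884152) = -0.0422878.
After k=1: 77.7924.
Order-2 term: −1/720 · (0.00154750 − 0.00254044) = 1.37908e-06.
After k=2: 77.7924.
Order-3 term: 1/30240 · (2.52442e-06 − 3.92010e-06) = -4.61535e-11.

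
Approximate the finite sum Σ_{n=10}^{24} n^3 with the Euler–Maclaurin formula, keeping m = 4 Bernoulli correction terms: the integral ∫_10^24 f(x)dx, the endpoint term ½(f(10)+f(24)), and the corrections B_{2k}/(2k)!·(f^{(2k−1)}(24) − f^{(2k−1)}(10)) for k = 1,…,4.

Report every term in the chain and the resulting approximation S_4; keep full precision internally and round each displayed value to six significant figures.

S_4 ≈ 87975.0

∫_10^24 x^3 dx evaluates to 80444.0.
Endpoint term: (f(10) + f(24))/2 = (1000.00 + 13824.0)/2 = 7412.00.
Integral + boundary = 87856.0.
Correction k=1: B_{2}/2! · (f^{(1)}(24) − f^{(1)}(10)) = 1/12 · (1728.00 − 300.000) = 119.000.
After k=1: 87975.0.
Correction k=2: B_{4}/4! · (f^{(3)}(24) − f^{(3)}(10)) = −1/720 · (6.00000 − 6.00000) = 0.00000.
After k=2: 87975.0.
Correction k=3: B_{6}/6! · (f^{(5)}(24) − f^{(5)}(10)) = 1/30240 · (0.00000 − 0.00000) = 0.00000.
After k=3: 87975.0.
Correction k=4: B_{8}/8! · (f^{(7)}(24) − f^{(7)}(10)) = −1/1209600 · (0.00000 − 0.00000) = 0.00000.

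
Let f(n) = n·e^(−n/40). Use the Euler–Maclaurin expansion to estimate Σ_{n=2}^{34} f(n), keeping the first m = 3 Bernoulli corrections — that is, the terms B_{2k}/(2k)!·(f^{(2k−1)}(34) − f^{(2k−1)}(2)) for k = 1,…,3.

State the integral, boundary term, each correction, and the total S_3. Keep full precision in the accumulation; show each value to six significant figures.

S_3 ≈ 341.065

The integral term ∫_2^34 x·e^(−x/40) dx = 332.917.
½[f(2) + f(34)] = ½[1.90246 + 14.5321] = 8.21728.
So far: 341.135.
Correction k=1: B_{2}/2! · (f^{(1)}(34) − f^{(1)}(2)) = 1/12 · (0.0641122 − 0.903668) = -0.0699630.
Running total after k=1: 341.065.
Correction k=2: B_{4}/4! · (f^{(3)}(34) − f^{(3)}(2)) = −1/720 · (0.000574339 − 0.00175383) = 1.63818e-06.
Running total after k=2: 341.065.
Correction k=3: B_{6}/6! · (f^{(5)}(34) − f^{(5)}(2)) = 1/30240 · (6.92880e-07 − 1.83929e-06) = -3.79104e-11.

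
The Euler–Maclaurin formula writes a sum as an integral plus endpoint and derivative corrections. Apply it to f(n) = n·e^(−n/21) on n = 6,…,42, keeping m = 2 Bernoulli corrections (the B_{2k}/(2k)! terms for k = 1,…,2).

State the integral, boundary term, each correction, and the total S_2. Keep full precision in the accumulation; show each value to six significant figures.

S_2 ≈ 252.080

∫_6^42 x·e^(−x/21) dx evaluates to 247.039.
Boundary: ½(f(6) + f(42)) = ½(4.50886 + 5.68408) = 5.09647.
Running total after boundary: 252.136.
Order-1 term: 1/12 · (-0.135335 − 0.536769) = -0.0560087.
Running total after k=1: 252.080.
Order-2 term: −1/720 · (0.000306883 − 0.00462522) = 5.99770e-06.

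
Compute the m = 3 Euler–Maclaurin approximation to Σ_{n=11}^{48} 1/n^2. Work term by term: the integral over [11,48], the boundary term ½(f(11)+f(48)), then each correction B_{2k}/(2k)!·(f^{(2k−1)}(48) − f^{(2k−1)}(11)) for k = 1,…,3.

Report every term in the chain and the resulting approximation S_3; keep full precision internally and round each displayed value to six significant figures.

∫_11^48 1/x^2 dx evaluates to 0.0700758.
Boundary: ½(f(11) + f(48)) = ½(0.00826446 + 0.000434028) = 0.00434925.
Integral + boundary = 0.0744250.
Correction k=1: B_{2}/2! · (f^{(1)}(48) − f^{(1)}(11)) = 1/12 · (-1.80845e-05 − (-0.00150263)) = 0.000123712.
After k=1: 0.0745487.
Correction k=2: B_{4}/4! · (f^{(3)}(48) − f^{(3)}(11)) = −1/720 · (-9.41901e-08 − (-0.000149021)) = -2.06843e-07.
After k=2: 0.0745485.
Correction k=3: B_{6}/6! · (f^{(5)}(48) − f^{(5)}(11)) = 1/30240 · (-1.22643e-09 − (-3.69474e-05)) = 1.22176e-09.

S_3 ≈ 0.0745485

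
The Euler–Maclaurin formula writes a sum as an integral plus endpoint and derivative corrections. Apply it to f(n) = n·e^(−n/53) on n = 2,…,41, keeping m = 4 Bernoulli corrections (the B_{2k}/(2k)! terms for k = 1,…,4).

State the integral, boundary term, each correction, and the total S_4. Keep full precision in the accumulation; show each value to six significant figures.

∫_2^41 x·e^(−x/53) dx evaluates to 508.573.
Endpoint term: (f(2) + f(41))/2 = (1.92593 + 18.9156)/2 = 10.4208.
Running total after boundary: 518.994.
Correction k=1: B_{2}/2! · (f^{(1)}(41) − f^{(1)}(2)) = 1/12 · (0.104458 − 0.926629) = -0.0685142.
After k=1: 518.925.
Correction k=2: B_{4}/4! · (f^{(3)}(41) − f^{(3)}(2)) = −1/720 · (0.000365671 − 0.00101551) = 9.02552e-07.
After k=2: 518.925.
Correction k=3: B_{6}/6! · (f^{(5)}(41) − f^{(5)}(2)) = 1/30240 · (2.47118e-07 − 6.05603e-07) = -1.18546e-11.
After k=3: 518.925.
Correction k=4: B_{8}/8! · (f^{(7)}(41) − f^{(7)}(2)) = −1/1209600 · (1.29604e-10 − 3.02487e-10) = 1.42926e-16.

S_4 ≈ 518.925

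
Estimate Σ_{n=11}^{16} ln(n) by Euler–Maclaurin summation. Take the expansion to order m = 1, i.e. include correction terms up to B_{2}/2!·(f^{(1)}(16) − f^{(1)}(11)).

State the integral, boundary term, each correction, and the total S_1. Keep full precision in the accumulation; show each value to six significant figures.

Integral: ∫_11^16 ln(x) dx = 12.9846.
Endpoint term: (f(11) + f(16))/2 = (2.39790 + 2.77259)/2 = 2.58524.
Integral + boundary = 15.5698.
Correction k=1: B_{2}/2! · (f^{(1)}(16) − f^{(1)}(11)) = 1/12 · (0.0625000 − 0.0909091) = -0.00236742.

S_1 ≈ 15.5674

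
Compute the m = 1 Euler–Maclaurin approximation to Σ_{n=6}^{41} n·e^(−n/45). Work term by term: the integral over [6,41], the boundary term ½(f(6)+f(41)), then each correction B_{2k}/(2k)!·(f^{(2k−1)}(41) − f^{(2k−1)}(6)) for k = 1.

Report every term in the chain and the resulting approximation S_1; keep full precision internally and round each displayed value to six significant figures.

The integral term ∫_6^41 x·e^(−x/45) dx = 452.484.
Boundary: ½(f(6) + f(41)) = ½(5.25104 + 16.4852) = 10.8681.
Running total after boundary: 463.352.
k=1: B_{2}/(2)! × [f^{(1)}(41) − f^{(1)}(6)] = 1/12 × (0.0357402 − 0.758484) = -0.0602286.

S_1 ≈ 463.292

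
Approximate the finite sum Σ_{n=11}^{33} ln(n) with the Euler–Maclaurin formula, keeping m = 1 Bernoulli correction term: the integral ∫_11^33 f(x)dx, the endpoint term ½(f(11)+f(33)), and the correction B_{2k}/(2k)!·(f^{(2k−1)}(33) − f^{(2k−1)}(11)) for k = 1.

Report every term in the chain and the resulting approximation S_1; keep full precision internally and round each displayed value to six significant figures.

The integral term ∫_11^33 ln(x) dx = 67.0079.
Endpoint term: (f(11) + f(33))/2 = (2.39790 + 3.49651)/2 = 2.94720.
Integral + boundary = 69.9551.
k=1: B_{2}/(2)! × [f^{(1)}(33) − f^{(1)}(11)] = 1/12 × (0.0303030 − 0.0909091) = -0.00505051.

S_1 ≈ 69.9501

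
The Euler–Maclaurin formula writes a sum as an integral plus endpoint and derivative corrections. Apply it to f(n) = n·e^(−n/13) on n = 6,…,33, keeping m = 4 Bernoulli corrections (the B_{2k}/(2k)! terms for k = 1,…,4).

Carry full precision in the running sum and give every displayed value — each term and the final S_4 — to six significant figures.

The integral term ∫_6^33 x·e^(−x/13) dx = 108.453.
½[f(6) + f(33)] = ½[3.78188 + 2.60660] = 3.19424.
Running total after boundary: 111.647.
Correction k=1: B_{2}/2! · (f^{(1)}(33) − f^{(1)}(6)) = 1/12 · (-0.121520 − 0.339399) = -0.0384099.
After k=1: 111.608.
Correction k=2: B_{4}/4! · (f^{(3)}(33) − f^{(3)}(6)) = −1/720 · (0.000215716 − 0.00946761) = 1.28499e-05.
After k=2: 111.608.
Correction k=3: B_{6}/6! · (f^{(5)}(33) − f^{(5)}(6)) = 1/30240 · (6.80759e-06 − 0.000100159) = -3.08703e-09.
After k=3: 111.608.
Correction k=4: B_{8}/8! · (f^{(7)}(33) − f^{(7)}(6)) = −1/1209600 · (7.30104e-08 − 8.53831e-07) = 6.45520e-13.

S_4 ≈ 111.608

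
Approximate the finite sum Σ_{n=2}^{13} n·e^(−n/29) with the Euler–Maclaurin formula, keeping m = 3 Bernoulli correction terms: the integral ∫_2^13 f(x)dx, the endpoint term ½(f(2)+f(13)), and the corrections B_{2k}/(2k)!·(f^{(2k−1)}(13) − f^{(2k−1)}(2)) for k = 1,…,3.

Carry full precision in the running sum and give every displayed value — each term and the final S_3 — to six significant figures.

S_3 ≈ 66.1604

Integral: ∫_2^13 x·e^(−x/29) dx = 61.1184.
½[f(2) + f(13)] = ½[1.86672 + 8.30347] = 5.08509.
Running total after boundary: 66.2035.
Correction k=1: B_{2}/2! · (f^{(1)}(13) − f^{(1)}(2)) = 1/12 · (0.352402 − 0.868989) = -0.0430489.
After k=1: 66.1604.
Correction k=2: B_{4}/4! · (f^{(3)}(13) − f^{(3)}(2)) = −1/720 · (0.00193800 − 0.00325292) = 1.82628e-06.
After k=2: 66.1604.
Correction k=3: B_{6}/6! · (f^{(5)}(13) − f^{(5)}(2)) = 1/30240 · (4.11055e-06 − 6.50721e-06) = -7.92545e-11.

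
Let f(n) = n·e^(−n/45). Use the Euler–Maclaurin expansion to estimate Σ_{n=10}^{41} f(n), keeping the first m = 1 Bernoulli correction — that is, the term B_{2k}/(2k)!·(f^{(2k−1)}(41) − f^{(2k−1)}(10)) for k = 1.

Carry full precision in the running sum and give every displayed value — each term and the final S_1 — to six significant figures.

∫_10^41 x·e^(−x/45) dx evaluates to 425.786.
Boundary: ½(f(10) + f(41)) = ½(8.00737 + 16.4852) = 12.2463.
So far: 438.032.
k=1: B_{2}/(2)! × [f^{(1)}(41) − f^{(1)}(10)] = 1/12 × (0.0357402 − 0.622796) = -0.0489213.

S_1 ≈ 437.984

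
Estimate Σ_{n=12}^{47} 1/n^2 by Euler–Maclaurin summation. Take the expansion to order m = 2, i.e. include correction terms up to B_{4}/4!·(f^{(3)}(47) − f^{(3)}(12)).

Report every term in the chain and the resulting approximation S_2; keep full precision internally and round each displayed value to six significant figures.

S_2 ≈ 0.0658500

Integral: ∫_12^47 1/x^2 dx = 0.0620567.
½[f(12) + f(47)] = ½[0.00694444 + 0.000452694] = 0.00369857.
Running total after boundary: 0.0657553.
Correction k=1: B_{2}/2! · (f^{(1)}(47) − f^{(1)}(12)) = 1/12 · (-1.92636e-05 − (-0.00115741)) = 9.48453e-05.
After k=1: 0.0658502.
Correction k=2: B_{4}/4! · (f^{(3)}(47) − f^{(3)}(12)) = −1/720 · (-1.04646e-07 − (-9.64506e-05)) = -1.33814e-07.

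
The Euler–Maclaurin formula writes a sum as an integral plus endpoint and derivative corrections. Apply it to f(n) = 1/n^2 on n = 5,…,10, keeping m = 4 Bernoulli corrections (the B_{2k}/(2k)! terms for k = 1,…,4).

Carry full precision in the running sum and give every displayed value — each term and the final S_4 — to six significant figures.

The integral term ∫_5^10 1/x^2 dx = 0.100000.
½[f(5) + f(10)] = ½[0.0400000 + 0.0100000] = 0.0250000.
So far: 0.125000.
Correction k=1: B_{2}/2! · (f^{(1)}(10) − f^{(1)}(5)) = 1/12 · (-0.00200000 − (-0.0160000)) = 0.00116667.
After k=1: 0.126167.
Correction k=2: B_{4}/4! · (f^{(3)}(10) − f^{(3)}(5)) = −1/720 · (-0.000240000 − (-0.00768000)) = -1.03333e-05.
After k=2: 0.126156.
Correction k=3: B_{6}/6! · (f^{(5)}(10) − f^{(5)}(5)) = 1/30240 · (-7.20000e-05 − (-0.00921600)) = 3.02381e-07.
After k=3: 0.126157.
Correction k=4: B_{8}/8! · (f^{(7)}(10) − f^{(7)}(5)) = −1/1209600 · (-4.03200e-05 − (-0.0206438)) = -1.70333e-08.

S_4 ≈ 0.126157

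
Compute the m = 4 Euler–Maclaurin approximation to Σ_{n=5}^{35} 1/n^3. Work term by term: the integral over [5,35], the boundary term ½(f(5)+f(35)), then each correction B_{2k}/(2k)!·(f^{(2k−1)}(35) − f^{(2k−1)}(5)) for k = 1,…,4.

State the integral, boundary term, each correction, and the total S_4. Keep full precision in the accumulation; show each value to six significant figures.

S_4 ≈ 0.0239982

Integral: ∫_5^35 1/x^3 dx = 0.0195918.
½[f(5) + f(35)] = ½[0.00800000 + 2.33236e-05] = 0.00401166.
So far: 0.0236035.
Order-1 term: 1/12 · (-1.99917e-06 − (-0.00480000)) = 0.000399833.
Partial sum through k=1: 0.0240033.
Order-2 term: −1/720 · (-3.26395e-08 − (-0.00384000)) = -5.33329e-06.
Partial sum through k=2: 0.0239980.
Order-3 term: 1/30240 · (-1.11907e-09 − (-0.00645120)) = 2.13333e-07.
Partial sum through k=3: 0.0239982.
Order-4 term: −1/1209600 · (-6.57737e-11 − (-0.0185795)) = -1.53600e-08.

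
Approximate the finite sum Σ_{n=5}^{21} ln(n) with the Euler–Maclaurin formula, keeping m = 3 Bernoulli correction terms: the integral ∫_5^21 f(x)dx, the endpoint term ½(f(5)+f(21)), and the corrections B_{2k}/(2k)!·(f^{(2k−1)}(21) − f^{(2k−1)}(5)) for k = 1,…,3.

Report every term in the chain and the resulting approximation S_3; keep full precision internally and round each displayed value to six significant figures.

The integral term ∫_5^21 ln(x) dx = 39.8878.
Endpoint term: (f(5) + f(21))/2 = (1.60944 + 3.04452)/2 = 2.32698.
So far: 42.2148.
k=1: B_{2}/(2)! × [f^{(1)}(21) − f^{(1)}(5)] = 1/12 × (0.0476190 − 0.200000) = -0.0126984.
After k=1: 42.2021.
k=2: B_{4}/(4)! × [f^{(3)}(21) − f^{(3)}(5)] = −1/720 × (0.000215959 − 0.0160000) = 2.19223e-05.
After k=2: 42.2021.
k=3: B_{6}/(6)! × [f^{(5)}(21) − f^{(5)}(5)] = 1/30240 × (5.87645e-06 − 0.00768000) = -2.53774e-07.

S_3 ≈ 42.2021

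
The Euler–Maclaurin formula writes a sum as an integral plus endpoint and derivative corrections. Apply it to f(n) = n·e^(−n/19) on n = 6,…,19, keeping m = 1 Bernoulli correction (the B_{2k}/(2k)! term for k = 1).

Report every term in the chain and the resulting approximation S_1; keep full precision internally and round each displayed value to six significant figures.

Integral: ∫_6^19 x·e^(−x/19) dx = 80.7672.
Boundary: ½(f(6) + f(19)) = ½(4.37528 + 6.98971) = 5.68249.
Running total after boundary: 86.4497.
k=1: B_{2}/(2)! × [f^{(1)}(19) − f^{(1)}(6)] = 1/12 × (0.00000 − 0.498935) = -0.0415779.

S_1 ≈ 86.4081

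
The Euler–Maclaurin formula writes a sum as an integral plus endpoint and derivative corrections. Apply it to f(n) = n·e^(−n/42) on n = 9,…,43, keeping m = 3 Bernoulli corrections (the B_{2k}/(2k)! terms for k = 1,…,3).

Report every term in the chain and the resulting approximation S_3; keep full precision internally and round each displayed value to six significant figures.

S_3 ≈ 457.719

∫_9^43 x·e^(−x/42) dx evaluates to 446.417.
½[f(9) + f(43)] = ½[7.26406 + 15.4466] = 11.3553.
Integral + boundary = 457.772.
Order-1 term: 1/12 · (-0.00855295 − 0.634164) = -0.0535597.
After k=1: 457.719.
Order-2 term: −1/720 · (0.000402435 − 0.00127460) = 1.21134e-06.
After k=2: 457.719.
Order-3 term: 1/30240 · (4.59024e-07 − 1.24133e-06) = -2.58698e-11.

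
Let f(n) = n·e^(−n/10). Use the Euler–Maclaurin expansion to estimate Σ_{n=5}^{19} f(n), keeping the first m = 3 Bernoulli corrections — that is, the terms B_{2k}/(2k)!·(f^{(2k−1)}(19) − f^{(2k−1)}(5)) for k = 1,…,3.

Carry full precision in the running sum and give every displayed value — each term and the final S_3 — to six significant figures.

S_3 ≈ 50.5055

Integral: ∫_5^19 x·e^(−x/10) dx = 47.6047.
½[f(5) + f(19)] = ½[3.03265 + 2.84180] = 2.93723.
Running total after boundary: 50.5419.
Correction k=1: B_{2}/2! · (f^{(1)}(19) − f^{(1)}(5)) = 1/12 · (-0.134612 − 0.303265) = -0.0364898.
Running total after k=1: 50.5054.
Correction k=2: B_{4}/4! · (f^{(3)}(19) − f^{(3)}(5)) = −1/720 · (0.00164525 − 0.0151633) = 1.87750e-05.
Running total after k=2: 50.5055.
Correction k=3: B_{6}/6! · (f^{(5)}(19) − f^{(5)}(5)) = 1/30240 · (4.63663e-05 − 0.000272939) = -7.49248e-09.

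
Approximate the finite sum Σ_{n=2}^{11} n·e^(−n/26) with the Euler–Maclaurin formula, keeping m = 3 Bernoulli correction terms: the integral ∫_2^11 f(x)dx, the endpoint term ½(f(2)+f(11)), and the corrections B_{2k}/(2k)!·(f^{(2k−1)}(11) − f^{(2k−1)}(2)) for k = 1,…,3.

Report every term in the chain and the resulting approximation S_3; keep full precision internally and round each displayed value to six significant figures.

S_3 ≈ 48.4514

∫_2^11 x·e^(−x/26) dx evaluates to 43.9625.
Endpoint term: (f(2) + f(11))/2 = (1.85192 + 7.20531)/2 = 4.52862.
So far: 48.4911.
Order-1 term: 1/12 · (0.377901 − 0.854733) = -0.0397360.
After k=1: 48.4514.
Order-2 term: −1/720 · (0.00249698 − 0.00400393) = 2.09299e-06.
After k=2: 48.4514.
Order-3 term: 1/30240 · (6.56055e-06 − 9.97553e-06) = -1.12929e-10.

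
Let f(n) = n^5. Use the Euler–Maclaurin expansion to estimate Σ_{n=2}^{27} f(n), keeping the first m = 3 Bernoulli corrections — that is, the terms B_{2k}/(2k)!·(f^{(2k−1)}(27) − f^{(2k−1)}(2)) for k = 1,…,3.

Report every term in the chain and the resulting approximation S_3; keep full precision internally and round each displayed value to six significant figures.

The integral term ∫_2^27 x^5 dx = 6.45701e+07.
Endpoint term: (f(2) + f(27))/2 = (32.0000 + 1.43489e+07)/2 = 7.17447e+06.
Running total after boundary: 7.17445e+07.
Order-1 term: 1/12 · (2.65720e+06 − 80.0000) = 221427.
After k=1: 7.19660e+07.
Order-2 term: −1/720 · (43740.0 − 240.000) = -60.4167.
After k=2: 7.19659e+07.
Order-3 term: 1/30240 · (120.000 − 120.000) = 0.00000.

S_3 ≈ 7.19659e+07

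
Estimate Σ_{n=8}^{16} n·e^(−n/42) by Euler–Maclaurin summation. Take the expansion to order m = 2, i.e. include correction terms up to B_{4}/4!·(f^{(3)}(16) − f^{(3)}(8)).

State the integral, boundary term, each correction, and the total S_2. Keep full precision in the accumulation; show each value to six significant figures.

Integral: ∫_8^16 x·e^(−x/42) dx = 71.4868.
Endpoint term: (f(8) + f(16))/2 = (6.61252 + 10.9314)/2 = 8.77195.
Integral + boundary = 80.2588.
k=1: B_{2}/(2)! × [f^{(1)}(16) − f^{(1)}(8)] = 1/12 × (0.422940 − 0.669124) = -0.0205154.
After k=1: 80.2383.
k=2: B_{4}/(4)! × [f^{(3)}(16) − f^{(3)}(8)] = −1/720 × (0.00101438 − 0.00131647) = 4.19576e-07.

S_2 ≈ 80.2383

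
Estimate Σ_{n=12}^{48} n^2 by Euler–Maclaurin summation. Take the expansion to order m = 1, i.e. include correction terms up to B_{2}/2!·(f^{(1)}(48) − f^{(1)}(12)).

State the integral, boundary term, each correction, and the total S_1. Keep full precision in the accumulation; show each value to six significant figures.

Integral: ∫_12^48 x^2 dx = 36288.0.
Endpoint term: (f(12) + f(48))/2 = (144.000 + 2304.00)/2 = 1224.00.
So far: 37512.0.
Correction k=1: B_{2}/2! · (f^{(1)}(48) − f^{(1)}(12)) = 1/12 · (96.0000 − 24.0000) = 6.00000.

S_1 ≈ 37518.0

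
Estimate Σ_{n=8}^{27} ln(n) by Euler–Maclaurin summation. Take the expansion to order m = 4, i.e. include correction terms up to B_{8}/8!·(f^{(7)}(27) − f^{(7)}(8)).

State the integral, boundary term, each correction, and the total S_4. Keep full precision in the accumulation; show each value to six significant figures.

S_4 ≈ 56.0324

The integral term ∫_8^27 ln(x) dx = 53.3521.
Boundary: ½(f(8) + f(27)) = ½(2.07944 + 3.29584) = 2.68764.
Running total after boundary: 56.0397.
k=1: B_{2}/(2)! × [f^{(1)}(27) − f^{(1)}(8)] = 1/12 × (0.0370370 − 0.125000) = -0.00733025.
After k=1: 56.0324.
k=2: B_{4}/(4)! × [f^{(3)}(27) − f^{(3)}(8)] = −1/720 × (0.000101611 − 0.00390625) = 5.28422e-06.
After k=2: 56.0324.
k=3: B_{6}/(6)! × [f^{(5)}(27) − f^{(5)}(8)] = 1/30240 × (1.67260e-06 − 0.000732422) = -2.41650e-08.
After k=3: 56.0324.
k=4: B_{8}/(8)! × [f^{(7)}(27) − f^{(7)}(8)] = −1/1209600 × (6.88313e-08 − 0.000343323) = 2.83775e-10.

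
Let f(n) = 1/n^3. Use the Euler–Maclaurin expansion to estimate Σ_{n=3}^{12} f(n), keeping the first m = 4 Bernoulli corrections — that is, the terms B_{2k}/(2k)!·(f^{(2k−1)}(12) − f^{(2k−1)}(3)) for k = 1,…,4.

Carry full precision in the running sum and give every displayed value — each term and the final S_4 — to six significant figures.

The integral term ∫_3^12 1/x^3 dx = 0.0520833.
½[f(3) + f(12)] = ½[0.0370370 + 0.000578704] = 0.0188079.
So far: 0.0708912.
k=1: B_{2}/(2)! × [f^{(1)}(12) − f^{(1)}(3)] = 1/12 × (-0.000144676 − (-0.0370370)) = 0.00307436.
After k=1: 0.0739656.
k=2: B_{4}/(4)! × [f^{(3)}(12) − f^{(3)}(3)] = −1/720 × (-2.00939e-05 − (-0.0823045)) = -0.000114284.
After k=2: 0.0738513.
k=3: B_{6}/(6)! × [f^{(5)}(12) − f^{(5)}(3)] = 1/30240 × (-5.86071e-06 − (-0.384088)) = 1.27011e-05.
After k=3: 0.0738640.
k=4: B_{8}/(8)! × [f^{(7)}(12) − f^{(7)}(3)] = −1/1209600 × (-2.93036e-06 − (-3.07270)) = -2.54026e-06.

S_4 ≈ 0.0738614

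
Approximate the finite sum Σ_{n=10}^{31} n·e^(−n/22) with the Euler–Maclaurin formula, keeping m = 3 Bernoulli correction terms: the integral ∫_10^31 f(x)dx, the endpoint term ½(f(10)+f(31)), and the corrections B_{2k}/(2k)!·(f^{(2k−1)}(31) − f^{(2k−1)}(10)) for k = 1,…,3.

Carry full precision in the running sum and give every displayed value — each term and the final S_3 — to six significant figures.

S_3 ≈ 168.849

∫_10^31 x·e^(−x/22) dx evaluates to 161.924.
Boundary: ½(f(10) + f(31)) = ½(6.34736 + 7.57533) = 6.96134.
So far: 168.886.
Order-1 term: 1/12 · (-0.0999676 − 0.346220) = -0.0371823.
Partial sum through k=1: 168.849.
Order-2 term: −1/720 · (0.000803229 − 0.00333821) = 3.52080e-06.
Partial sum through k=2: 168.849.
Order-3 term: 1/30240 · (3.74588e-06 − 1.23163e-05) = -2.83413e-10.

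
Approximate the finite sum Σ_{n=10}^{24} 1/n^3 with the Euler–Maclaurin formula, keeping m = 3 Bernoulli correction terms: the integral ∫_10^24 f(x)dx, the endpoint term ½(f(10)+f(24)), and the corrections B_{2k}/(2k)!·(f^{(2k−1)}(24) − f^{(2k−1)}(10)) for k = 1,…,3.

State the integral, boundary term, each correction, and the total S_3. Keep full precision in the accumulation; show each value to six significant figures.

S_3 ≈ 0.00469228

Integral: ∫_10^24 1/x^3 dx = 0.00413194.
Boundary: ½(f(10) + f(24)) = ½(0.00100000 + 7.23380e-05) = 0.000536169.
So far: 0.00466811.
k=1: B_{2}/(2)! × [f^{(1)}(24) − f^{(1)}(10)] = 1/12 × (-9.04225e-06 − (-0.000300000)) = 2.42465e-05.
Partial sum through k=1: 0.00469236.
k=2: B_{4}/(4)! × [f^{(3)}(24) − f^{(3)}(10)] = −1/720 × (-3.13967e-07 − (-6.00000e-05)) = -8.28973e-08.
Partial sum through k=2: 0.00469228.
k=3: B_{6}/(6)! × [f^{(5)}(24) − f^{(5)}(10)] = 1/30240 × (-2.28934e-08 − (-2.52000e-05)) = 8.32576e-10.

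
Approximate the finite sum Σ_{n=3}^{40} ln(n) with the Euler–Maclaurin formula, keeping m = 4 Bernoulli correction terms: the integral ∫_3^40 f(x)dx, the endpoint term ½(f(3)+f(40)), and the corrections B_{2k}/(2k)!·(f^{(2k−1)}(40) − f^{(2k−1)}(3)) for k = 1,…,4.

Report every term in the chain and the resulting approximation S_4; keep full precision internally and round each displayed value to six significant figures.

Integral: ∫_3^40 ln(x) dx = 107.259.
Endpoint term: (f(3) + f(40))/2 = (1.09861 + 3.68888)/2 = 2.39375.
Running total after boundary: 109.653.
Order-1 term: 1/12 · (0.0250000 − 0.333333) = -0.0256944.
Running total after k=1: 109.627.
Order-2 term: −1/720 · (3.12500e-05 − 0.0740741) = 0.000102837.
Running total after k=2: 109.627.
Order-3 term: 1/30240 · (2.34375e-07 − 0.0987654) = -3.26604e-06.
Running total after k=3: 109.627.
Order-4 term: −1/1209600 · (4.39453e-09 − 0.329218) = 2.72171e-07.

S_4 ≈ 109.627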